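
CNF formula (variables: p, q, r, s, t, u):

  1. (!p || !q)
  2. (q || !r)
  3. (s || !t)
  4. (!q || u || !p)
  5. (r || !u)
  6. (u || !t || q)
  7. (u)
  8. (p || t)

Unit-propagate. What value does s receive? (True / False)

True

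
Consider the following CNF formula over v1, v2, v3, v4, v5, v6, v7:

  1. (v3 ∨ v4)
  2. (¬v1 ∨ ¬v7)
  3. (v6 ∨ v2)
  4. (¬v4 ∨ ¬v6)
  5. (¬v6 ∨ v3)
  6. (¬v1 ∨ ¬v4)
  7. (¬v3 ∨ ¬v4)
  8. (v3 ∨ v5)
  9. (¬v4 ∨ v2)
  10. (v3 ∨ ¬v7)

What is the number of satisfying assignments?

Split on v3, then v4.
  v3=T, v4=T: a clause becomes empty — 0.
  v3=T, v4=F: v5 free; 9 ways for (v1,v2,v6,v7) × 2^1 = 18.
  v3=F, v4=T: remaining (v1,v2,v5,v6,v7) ∈ {(F,T,T,F,F)} — 1.
  v3=F, v4=F: a clause becomes empty — 0.
Total: 0 + 18 + 1 + 0 = 19.

19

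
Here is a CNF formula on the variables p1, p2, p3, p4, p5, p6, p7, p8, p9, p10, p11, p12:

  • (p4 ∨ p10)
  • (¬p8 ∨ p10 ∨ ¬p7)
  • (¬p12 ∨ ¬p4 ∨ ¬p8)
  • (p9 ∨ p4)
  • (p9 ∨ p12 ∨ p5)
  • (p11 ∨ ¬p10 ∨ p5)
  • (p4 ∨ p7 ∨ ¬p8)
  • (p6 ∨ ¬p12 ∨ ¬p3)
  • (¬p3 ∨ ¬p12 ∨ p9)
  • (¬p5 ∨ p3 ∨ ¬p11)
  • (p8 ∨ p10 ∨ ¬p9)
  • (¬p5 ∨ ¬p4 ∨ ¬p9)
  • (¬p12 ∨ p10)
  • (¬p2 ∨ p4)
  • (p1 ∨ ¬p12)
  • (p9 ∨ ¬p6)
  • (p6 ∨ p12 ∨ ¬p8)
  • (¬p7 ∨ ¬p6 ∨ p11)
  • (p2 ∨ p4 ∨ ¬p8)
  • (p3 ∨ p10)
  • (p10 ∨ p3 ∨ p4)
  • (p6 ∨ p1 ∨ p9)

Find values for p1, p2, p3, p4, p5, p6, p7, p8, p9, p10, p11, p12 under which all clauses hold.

p1=F, p2=F, p3=F, p4=T, p5=F, p6=F, p7=T, p8=F, p9=T, p10=T, p11=T, p12=F

Check each clause:
  1. (p4 ∨ p10) — p10 is true.
  2. (p10 ∨ ¬p7 ∨ ¬p8) — ¬p8 is true.
  3. (¬p12 ∨ ¬p4 ∨ ¬p8) — ¬p8 is true.
  4. (p4 ∨ p9) — p9 is true.
  5. (p5 ∨ p12 ∨ p9) — p9 is true.
  6. (p5 ∨ ¬p10 ∨ p11) — p11 is true.
  7. (p7 ∨ p4 ∨ ¬p8) — ¬p8 is true.
  8. (¬p3 ∨ ¬p12 ∨ p6) — ¬p12 is true.
  9. (p9 ∨ ¬p3 ∨ ¬p12) — p9 is true.
  10. (¬p5 ∨ ¬p11 ∨ p3) — ¬p5 is true.
  11. (¬p9 ∨ p10 ∨ p8) — p10 is true.
  12. (¬p9 ∨ ¬p5 ∨ ¬p4) — ¬p5 is true.
  13. (¬p12 ∨ p10) — p10 is true.
  14. (¬p2 ∨ p4) — p4 is true.
  15. (¬p12 ∨ p1) — ¬p12 is true.
  16. (¬p6 ∨ p9) — p9 is true.
  17. (p12 ∨ ¬p8 ∨ p6) — ¬p8 is true.
  18. (¬p7 ∨ p11 ∨ ¬p6) — ¬p6 is true.
  19. (¬p8 ∨ p4 ∨ p2) — ¬p8 is true.
  20. (p10 ∨ p3) — p10 is true.
  21. (p4 ∨ p10 ∨ p3) — p10 is true.
  22. (p6 ∨ p1 ∨ p9) — p9 is true.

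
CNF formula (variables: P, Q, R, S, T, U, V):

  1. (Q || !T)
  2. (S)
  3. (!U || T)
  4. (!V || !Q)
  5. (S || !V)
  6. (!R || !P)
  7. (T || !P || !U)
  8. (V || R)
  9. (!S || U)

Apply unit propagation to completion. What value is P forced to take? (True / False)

(S) is a unit clause: S = True.
From (U || !S) and S = True: U = True.
From (!U || T) and U = True: T = True.
In (Q || !T), !T is now false; Q must hold, so Q = True.
(!Q || !V): since Q = True, the clause reduces to (!V). V = False.
From (V || R) and V = False: R = True.
(!R || !P): since R = True, the clause reduces to (!P). P = False.

False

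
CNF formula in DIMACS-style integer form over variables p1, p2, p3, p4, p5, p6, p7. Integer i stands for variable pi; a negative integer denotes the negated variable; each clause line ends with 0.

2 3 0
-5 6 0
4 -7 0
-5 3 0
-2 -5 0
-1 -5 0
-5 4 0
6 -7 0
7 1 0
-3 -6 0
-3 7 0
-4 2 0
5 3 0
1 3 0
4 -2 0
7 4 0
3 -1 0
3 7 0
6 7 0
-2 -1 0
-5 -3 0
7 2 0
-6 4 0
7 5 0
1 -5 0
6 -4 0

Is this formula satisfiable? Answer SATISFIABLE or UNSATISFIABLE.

UNSATISFIABLE

p3 = True:
  propagation gives p6=False, p5=False, p7=False; an empty clause results — contradiction.
p3 = False:
  propagation gives p2=True, p5=False; an empty clause results — contradiction.
Every branch closes, so no satisfying assignment exists.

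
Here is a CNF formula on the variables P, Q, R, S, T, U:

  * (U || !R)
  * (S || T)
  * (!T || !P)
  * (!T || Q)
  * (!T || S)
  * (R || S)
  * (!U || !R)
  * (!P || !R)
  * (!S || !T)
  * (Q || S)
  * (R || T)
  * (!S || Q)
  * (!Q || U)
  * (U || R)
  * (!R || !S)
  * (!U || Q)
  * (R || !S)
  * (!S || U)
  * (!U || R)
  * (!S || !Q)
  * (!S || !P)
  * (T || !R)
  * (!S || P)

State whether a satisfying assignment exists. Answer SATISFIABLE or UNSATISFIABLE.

UNSATISFIABLE

S = True:
  propagation gives T=False, R=True; an empty clause results — contradiction.
S = False:
  propagation gives T=True; an empty clause results — contradiction.
Every branch closes, so no satisfying assignment exists.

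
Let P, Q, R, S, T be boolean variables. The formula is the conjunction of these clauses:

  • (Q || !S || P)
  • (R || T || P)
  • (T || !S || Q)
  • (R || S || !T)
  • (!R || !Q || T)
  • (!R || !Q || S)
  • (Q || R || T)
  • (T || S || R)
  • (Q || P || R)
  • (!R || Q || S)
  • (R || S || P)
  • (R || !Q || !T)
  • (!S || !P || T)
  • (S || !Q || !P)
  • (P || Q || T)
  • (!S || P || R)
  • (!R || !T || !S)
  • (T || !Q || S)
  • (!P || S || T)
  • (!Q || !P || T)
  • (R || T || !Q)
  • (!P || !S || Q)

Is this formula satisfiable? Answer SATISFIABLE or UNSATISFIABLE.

UNSATISFIABLE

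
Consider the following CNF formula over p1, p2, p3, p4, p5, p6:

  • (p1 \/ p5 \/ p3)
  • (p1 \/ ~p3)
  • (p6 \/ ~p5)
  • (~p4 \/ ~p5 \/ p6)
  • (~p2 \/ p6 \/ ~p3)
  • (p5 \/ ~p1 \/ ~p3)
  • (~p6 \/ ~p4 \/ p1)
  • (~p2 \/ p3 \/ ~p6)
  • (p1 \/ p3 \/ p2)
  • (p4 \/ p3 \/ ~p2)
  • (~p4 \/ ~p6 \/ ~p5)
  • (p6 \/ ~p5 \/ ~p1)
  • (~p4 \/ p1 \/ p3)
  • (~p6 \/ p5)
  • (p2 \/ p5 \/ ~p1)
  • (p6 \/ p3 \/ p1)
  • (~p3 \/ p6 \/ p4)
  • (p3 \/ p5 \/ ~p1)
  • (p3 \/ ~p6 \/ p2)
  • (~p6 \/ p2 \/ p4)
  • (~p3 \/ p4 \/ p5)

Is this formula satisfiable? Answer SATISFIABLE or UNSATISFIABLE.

SATISFIABLE

Branch on p1: take p1 = True.
Set p2 = True and propagate.
The remaining clauses are satisfied by p3 = True, p4 = False, p5 = True, p6 = True.
So p1=1, p2=1, p3=1, p4=0, p5=1, p6=1 is a satisfying assignment.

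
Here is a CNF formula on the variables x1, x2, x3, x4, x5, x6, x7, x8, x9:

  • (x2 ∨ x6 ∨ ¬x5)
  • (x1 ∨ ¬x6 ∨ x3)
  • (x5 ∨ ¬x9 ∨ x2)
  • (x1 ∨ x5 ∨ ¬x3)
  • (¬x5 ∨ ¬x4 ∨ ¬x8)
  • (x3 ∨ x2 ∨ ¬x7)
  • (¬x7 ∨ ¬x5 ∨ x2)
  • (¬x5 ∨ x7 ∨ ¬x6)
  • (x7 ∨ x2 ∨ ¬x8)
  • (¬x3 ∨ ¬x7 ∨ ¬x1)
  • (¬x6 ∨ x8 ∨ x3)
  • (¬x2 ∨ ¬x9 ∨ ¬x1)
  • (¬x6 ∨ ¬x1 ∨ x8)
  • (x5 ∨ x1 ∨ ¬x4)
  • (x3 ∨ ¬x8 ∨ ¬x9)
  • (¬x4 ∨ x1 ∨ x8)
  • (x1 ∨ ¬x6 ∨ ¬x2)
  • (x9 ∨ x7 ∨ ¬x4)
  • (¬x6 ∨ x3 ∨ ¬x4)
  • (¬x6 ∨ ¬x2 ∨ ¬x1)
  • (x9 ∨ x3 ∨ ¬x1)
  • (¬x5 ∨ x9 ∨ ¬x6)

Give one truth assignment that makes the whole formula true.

x1=F, x2=T, x3=F, x4=F, x5=F, x6=F, x7=F, x8=T, x9=F

Check each clause:
  1. (x2 ∨ ¬x5 ∨ x6) — x2 is true.
  2. (¬x6 ∨ x3 ∨ x1) — ¬x6 is true.
  3. (x2 ∨ ¬x9 ∨ x5) — x2 is true.
  4. (x5 ∨ ¬x3 ∨ x1) — ¬x3 is true.
  5. (¬x8 ∨ ¬x5 ∨ ¬x4) — ¬x5 is true.
  6. (x3 ∨ x2 ∨ ¬x7) — ¬x7 is true.
  7. (¬x7 ∨ ¬x5 ∨ x2) — ¬x7 is true.
  8. (x7 ∨ ¬x5 ∨ ¬x6) — ¬x6 is true.
  9. (¬x8 ∨ x7 ∨ x2) — x2 is true.
  10. (¬x7 ∨ ¬x1 ∨ ¬x3) — ¬x7 is true.
  11. (x3 ∨ x8 ∨ ¬x6) — x8 is true.
  12. (¬x1 ∨ ¬x9 ∨ ¬x2) — ¬x1 is true.
  13. (x8 ∨ ¬x1 ∨ ¬x6) — x8 is true.
  14. (x5 ∨ ¬x4 ∨ x1) — ¬x4 is true.
  15. (x3 ∨ ¬x9 ∨ ¬x8) — ¬x9 is true.
  16. (x8 ∨ x1 ∨ ¬x4) — x8 is true.
  17. (¬x2 ∨ x1 ∨ ¬x6) — ¬x6 is true.
  18. (x7 ∨ x9 ∨ ¬x4) — ¬x4 is true.
  19. (¬x4 ∨ x3 ∨ ¬x6) — ¬x6 is true.
  20. (¬x6 ∨ ¬x2 ∨ ¬x1) — ¬x6 is true.
  21. (¬x1 ∨ x9 ∨ x3) — ¬x1 is true.
  22. (x9 ∨ ¬x5 ∨ ¬x6) — ¬x6 is true.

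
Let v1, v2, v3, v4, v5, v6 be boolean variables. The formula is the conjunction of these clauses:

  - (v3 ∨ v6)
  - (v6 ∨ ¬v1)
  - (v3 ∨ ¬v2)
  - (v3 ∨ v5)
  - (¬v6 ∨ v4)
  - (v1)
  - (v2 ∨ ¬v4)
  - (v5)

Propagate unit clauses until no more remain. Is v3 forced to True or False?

(v1) stands alone — v1 = True.
In (¬v1 ∨ v6), ¬v1 is now false; v6 must hold, so v6 = True.
(v4 ∨ ¬v6) with v6 = True leaves only v4, so v4 = True.
(¬v4 ∨ v2): since v4 = True, the clause reduces to (v2). v2 = True.
(¬v2 ∨ v3) with v2 = True leaves only v3, so v3 = True.

True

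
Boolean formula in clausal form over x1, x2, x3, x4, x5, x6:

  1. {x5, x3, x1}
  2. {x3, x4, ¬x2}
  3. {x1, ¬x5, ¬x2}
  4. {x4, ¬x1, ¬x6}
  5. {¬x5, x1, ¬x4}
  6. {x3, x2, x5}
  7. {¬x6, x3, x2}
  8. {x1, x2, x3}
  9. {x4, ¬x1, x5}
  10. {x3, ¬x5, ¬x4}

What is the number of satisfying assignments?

23

Split on x1, then x3.
  x1=1, x3=1: x2 free; 5 ways for (x4,x5,x6) × 2^1 = 10.
  x1=1, x3=0: remaining (x2,x4,x5,x6) ∈ {(0,0,1,0); (1,1,0,0); (1,1,0,1)} — 3.
  x1=0, x3=1: x6 free; 5 ways for (x2,x4,x5) × 2^1 = 10.
  x1=0, x3=0: a clause becomes empty — 0.
Total: 10 + 3 + 10 + 0 = 23.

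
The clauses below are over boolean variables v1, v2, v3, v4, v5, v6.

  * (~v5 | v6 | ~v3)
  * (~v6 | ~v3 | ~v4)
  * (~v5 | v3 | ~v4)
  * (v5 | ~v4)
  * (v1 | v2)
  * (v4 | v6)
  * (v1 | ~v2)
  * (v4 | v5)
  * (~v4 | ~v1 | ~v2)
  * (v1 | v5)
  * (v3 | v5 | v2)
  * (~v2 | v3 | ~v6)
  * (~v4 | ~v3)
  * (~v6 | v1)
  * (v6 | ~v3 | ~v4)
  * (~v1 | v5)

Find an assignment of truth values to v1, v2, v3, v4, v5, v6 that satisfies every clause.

v1 = T, v2 = F, v3 = F, v4 = F, v5 = T, v6 = T

Check each clause:
  1. (~v3 | v6 | ~v5) — ~v3 is true.
  2. (~v6 | ~v3 | ~v4) — ~v4 is true.
  3. (~v5 | v3 | ~v4) — ~v4 is true.
  4. (~v4 | v5) — ~v4 is true.
  5. (v2 | v1) — v1 is true.
  6. (v6 | v4) — v6 is true.
  7. (~v2 | v1) — v1 is true.
  8. (v4 | v5) — v5 is true.
  9. (~v2 | ~v4 | ~v1) — ~v4 is true.
  10. (v5 | v1) — v1 is true.
  11. (v2 | v3 | v5) — v5 is true.
  12. (~v6 | v3 | ~v2) — ~v2 is true.
  13. (~v3 | ~v4) — ~v4 is true.
  14. (~v6 | v1) — v1 is true.
  15. (v6 | ~v3 | ~v4) — ~v4 is true.
  16. (~v1 | v5) — v5 is true.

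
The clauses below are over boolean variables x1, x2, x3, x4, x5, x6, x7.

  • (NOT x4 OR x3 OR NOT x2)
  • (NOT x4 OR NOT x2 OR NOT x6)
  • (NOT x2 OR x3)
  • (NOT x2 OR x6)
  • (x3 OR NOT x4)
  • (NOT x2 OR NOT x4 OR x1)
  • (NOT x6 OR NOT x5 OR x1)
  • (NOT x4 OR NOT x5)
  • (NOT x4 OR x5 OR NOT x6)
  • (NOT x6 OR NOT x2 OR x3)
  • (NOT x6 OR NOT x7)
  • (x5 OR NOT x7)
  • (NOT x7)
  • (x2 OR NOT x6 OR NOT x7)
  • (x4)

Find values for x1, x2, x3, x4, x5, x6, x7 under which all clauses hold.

(NOT x7) is a unit clause, so x7 = False.
(x4) is a unit clause, so x4 = True.
(x3) is a unit clause, so x3 = True.
Unit propagation: (NOT x5) forces x5 = False.
Unit propagation: (NOT x6) forces x6 = False.
(NOT x2) is a unit clause, so x2 = False.
x1 is now unconstrained; take x1 = True.

x1=T, x2=F, x3=T, x4=T, x5=F, x6=F, x7=F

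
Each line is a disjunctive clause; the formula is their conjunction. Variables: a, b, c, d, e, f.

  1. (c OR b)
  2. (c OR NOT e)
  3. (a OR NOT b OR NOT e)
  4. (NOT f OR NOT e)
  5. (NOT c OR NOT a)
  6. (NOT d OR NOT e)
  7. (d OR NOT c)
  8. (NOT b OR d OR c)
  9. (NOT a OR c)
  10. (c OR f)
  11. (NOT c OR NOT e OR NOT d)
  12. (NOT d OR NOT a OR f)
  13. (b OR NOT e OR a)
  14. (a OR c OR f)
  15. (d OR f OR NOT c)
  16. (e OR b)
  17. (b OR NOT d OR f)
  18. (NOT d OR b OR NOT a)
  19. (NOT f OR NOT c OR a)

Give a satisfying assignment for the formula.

a=False  b=True  c=True  d=True  e=False  f=False

Check each clause:
  1. (b OR c) — b is true.
  2. (c OR NOT e) — c is true.
  3. (NOT b OR a OR NOT e) — NOT e is true.
  4. (NOT f OR NOT e) — NOT f is true.
  5. (NOT a OR NOT c) — NOT a is true.
  6. (NOT d OR NOT e) — NOT e is true.
  7. (NOT c OR d) — d is true.
  8. (d OR c OR NOT b) — c is true.
  9. (NOT a OR c) — c is true.
  10. (f OR c) — c is true.
  11. (NOT c OR NOT e OR NOT d) — NOT e is true.
  12. (f OR NOT a OR NOT d) — NOT a is true.
  13. (a OR b OR NOT e) — b is true.
  14. (f OR c OR a) — c is true.
  15. (NOT c OR f OR d) — d is true.
  16. (b OR e) — b is true.
  17. (NOT d OR f OR b) — b is true.
  18. (b OR NOT a OR NOT d) — b is true.
  19. (NOT c OR NOT f OR a) — NOT f is true.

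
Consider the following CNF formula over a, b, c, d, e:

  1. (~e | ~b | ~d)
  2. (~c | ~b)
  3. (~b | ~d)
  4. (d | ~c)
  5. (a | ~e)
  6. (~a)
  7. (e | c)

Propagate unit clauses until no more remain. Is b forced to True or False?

(~a) is a unit clause: a = False.
In (~e | a), a is now false; ~e must hold, so e = False.
(c | e) with e = False leaves only c, so c = True.
From (~c | ~b) and c = True: b = False.

False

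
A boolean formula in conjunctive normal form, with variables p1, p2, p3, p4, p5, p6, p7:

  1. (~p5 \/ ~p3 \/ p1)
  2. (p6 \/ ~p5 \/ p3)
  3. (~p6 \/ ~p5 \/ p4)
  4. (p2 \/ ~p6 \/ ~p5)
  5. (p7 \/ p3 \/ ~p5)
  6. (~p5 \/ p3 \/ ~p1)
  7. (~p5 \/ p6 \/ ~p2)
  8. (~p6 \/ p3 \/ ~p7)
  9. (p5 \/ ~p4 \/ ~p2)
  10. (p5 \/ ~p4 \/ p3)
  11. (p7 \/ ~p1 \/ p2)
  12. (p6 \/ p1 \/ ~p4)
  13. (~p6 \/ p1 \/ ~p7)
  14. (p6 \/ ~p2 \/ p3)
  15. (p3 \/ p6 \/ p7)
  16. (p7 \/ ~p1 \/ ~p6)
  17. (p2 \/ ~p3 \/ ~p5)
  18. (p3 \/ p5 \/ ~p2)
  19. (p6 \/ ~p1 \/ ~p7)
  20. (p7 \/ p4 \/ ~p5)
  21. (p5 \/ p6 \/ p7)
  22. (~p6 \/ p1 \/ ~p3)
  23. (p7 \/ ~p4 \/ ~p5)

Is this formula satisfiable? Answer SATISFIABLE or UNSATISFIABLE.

Try p1 = True.
For the remaining variables, p2 = True, p3 = True, p4 = True, p5 = True, p6 = True, p7 = True works.
So p1 = True  p2 = True  p3 = True  p4 = True  p5 = True  p6 = True  p7 = True is a satisfying assignment.

SATISFIABLE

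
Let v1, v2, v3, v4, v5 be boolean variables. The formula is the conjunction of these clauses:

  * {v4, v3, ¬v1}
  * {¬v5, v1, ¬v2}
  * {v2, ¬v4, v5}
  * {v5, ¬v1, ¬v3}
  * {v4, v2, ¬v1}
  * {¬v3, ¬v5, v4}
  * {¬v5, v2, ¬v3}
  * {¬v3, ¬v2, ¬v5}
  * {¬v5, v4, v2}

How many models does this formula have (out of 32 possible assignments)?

10

Case analysis on v5 and v2:
  v5=T, v2=T: remaining (v1,v3,v4) ∈ {(T,F,T)} — 1.
  v5=T, v2=F: remaining (v1,v3,v4) ∈ {(F,F,T); (T,F,T)} — 2.
  v5=F, v2=T: 5 of the 8 assignments to (v1,v3,v4) work.
  v5=F, v2=F: remaining (v1,v3,v4) ∈ {(F,F,F); (F,T,F)} — 2.
Total: 1 + 2 + 5 + 2 = 10.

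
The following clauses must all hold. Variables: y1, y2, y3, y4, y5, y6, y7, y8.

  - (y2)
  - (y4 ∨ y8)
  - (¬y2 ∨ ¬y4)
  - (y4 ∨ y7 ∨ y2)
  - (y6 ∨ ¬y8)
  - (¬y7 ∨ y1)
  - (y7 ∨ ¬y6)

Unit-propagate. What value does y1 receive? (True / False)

True

(y2) stands alone — y2 = True.
(¬y2 ∨ ¬y4) with y2 = True leaves only ¬y4, so y4 = False.
(y4 ∨ y8) with y4 = False leaves only y8, so y8 = True.
From (y6 ∨ ¬y8) and y8 = True: y6 = True.
(y7 ∨ ¬y6): since y6 = True, the clause reduces to (y7). y7 = True.
(¬y7 ∨ y1): since y7 = True, the clause reduces to (y1). y1 = True.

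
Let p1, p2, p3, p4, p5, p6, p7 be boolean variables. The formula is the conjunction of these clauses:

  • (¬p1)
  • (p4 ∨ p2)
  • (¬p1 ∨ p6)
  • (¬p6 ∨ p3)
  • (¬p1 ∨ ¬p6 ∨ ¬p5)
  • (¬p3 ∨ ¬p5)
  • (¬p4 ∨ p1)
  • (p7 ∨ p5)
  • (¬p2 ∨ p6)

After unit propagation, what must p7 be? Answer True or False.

True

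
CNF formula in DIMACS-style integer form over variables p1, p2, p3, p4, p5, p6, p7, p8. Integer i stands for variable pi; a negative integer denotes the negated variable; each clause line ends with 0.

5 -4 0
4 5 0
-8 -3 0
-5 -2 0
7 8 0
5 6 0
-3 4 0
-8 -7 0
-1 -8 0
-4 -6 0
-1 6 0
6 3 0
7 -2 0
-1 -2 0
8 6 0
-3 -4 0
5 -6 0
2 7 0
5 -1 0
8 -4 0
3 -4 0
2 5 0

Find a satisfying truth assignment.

p1=F, p2=F, p3=F, p4=F, p5=T, p6=T, p7=T, p8=F

Pure literal: p1 appears only negated; assign p1 = False.
Branch on p2: take p2 = False.
  then p7 is forced to True.
  then p8 is forced to False.
  then p6 is forced to True.
  then p4 is forced to False.
  then p5 is forced to True.
  then p3 is forced to False.
Every clause has at least one true literal under this assignment.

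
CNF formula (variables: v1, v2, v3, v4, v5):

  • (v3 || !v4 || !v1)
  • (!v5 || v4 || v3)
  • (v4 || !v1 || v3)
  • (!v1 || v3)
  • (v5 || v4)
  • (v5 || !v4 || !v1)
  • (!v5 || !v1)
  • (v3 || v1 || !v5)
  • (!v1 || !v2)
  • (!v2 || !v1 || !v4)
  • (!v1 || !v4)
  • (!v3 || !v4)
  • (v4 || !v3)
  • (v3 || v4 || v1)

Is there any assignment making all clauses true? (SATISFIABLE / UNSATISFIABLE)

SATISFIABLE

Pure literal: v2 appears only negated; assign v2 = False.
Try v1 = False.
Try v3 = False.
  then v5 is forced to False.
  then v4 is forced to True.
So v1=False  v2=False  v3=False  v4=True  v5=False is a satisfying assignment.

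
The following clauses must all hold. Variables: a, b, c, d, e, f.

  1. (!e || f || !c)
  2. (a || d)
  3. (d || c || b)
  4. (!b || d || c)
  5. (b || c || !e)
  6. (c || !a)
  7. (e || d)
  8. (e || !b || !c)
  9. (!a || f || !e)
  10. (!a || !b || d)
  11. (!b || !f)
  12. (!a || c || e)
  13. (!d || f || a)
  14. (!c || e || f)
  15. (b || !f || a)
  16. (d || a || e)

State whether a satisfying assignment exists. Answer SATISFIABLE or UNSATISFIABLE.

Set a = True and propagate.
  then c is forced to True.
For the remaining variables, b = False, d = True, e = False, f = True works.
Every clause has at least one true literal under this assignment.
So a=1, b=0, c=1, d=1, e=0, f=1 is a satisfying assignment.

SATISFIABLE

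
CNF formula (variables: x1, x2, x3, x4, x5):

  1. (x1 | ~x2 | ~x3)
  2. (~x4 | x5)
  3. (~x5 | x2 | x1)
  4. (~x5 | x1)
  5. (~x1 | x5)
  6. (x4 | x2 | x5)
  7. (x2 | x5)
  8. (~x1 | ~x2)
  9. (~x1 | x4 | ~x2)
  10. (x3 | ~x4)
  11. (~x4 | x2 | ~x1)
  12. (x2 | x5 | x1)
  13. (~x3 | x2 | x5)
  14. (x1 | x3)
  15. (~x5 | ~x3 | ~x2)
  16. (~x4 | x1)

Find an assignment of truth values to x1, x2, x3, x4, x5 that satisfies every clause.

Try x1 = True.
  then x5 is forced to True.
  then x2 is forced to False.
  then x4 is forced to False.
x3 is now unconstrained; take x3 = True.

x1=True, x2=False, x3=True, x4=False, x5=True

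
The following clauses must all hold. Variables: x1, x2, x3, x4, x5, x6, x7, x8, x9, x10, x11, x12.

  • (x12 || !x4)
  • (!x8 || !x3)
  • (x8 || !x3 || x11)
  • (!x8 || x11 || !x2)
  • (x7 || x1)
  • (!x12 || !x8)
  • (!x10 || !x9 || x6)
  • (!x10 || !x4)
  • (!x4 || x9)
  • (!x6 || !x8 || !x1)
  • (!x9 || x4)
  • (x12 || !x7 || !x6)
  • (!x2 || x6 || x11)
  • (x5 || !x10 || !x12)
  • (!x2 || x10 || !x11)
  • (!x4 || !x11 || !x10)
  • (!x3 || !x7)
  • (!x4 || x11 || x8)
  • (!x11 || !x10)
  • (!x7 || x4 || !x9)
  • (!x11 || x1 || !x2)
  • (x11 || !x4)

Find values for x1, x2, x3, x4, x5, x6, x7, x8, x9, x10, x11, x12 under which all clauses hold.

x1 = F  x2 = T  x3 = F  x4 = F  x5 = T  x6 = T  x7 = T  x8 = F  x9 = F  x10 = T  x11 = F  x12 = T

x3 occurs only negated in the remaining clauses — set x3 = False.
x5 occurs only positively in the remaining clauses — set x5 = True.
Try x1 = False.
  then x7 is forced to True.
Branch on x2: take x2 = True.
  then x11 is forced to False.
  then x8 is forced to False.
  then x6 is forced to True.
  then x12 is forced to True.
  then x4 is forced to False.
  then x9 is forced to False.
x10 is now unconstrained; take x10 = True.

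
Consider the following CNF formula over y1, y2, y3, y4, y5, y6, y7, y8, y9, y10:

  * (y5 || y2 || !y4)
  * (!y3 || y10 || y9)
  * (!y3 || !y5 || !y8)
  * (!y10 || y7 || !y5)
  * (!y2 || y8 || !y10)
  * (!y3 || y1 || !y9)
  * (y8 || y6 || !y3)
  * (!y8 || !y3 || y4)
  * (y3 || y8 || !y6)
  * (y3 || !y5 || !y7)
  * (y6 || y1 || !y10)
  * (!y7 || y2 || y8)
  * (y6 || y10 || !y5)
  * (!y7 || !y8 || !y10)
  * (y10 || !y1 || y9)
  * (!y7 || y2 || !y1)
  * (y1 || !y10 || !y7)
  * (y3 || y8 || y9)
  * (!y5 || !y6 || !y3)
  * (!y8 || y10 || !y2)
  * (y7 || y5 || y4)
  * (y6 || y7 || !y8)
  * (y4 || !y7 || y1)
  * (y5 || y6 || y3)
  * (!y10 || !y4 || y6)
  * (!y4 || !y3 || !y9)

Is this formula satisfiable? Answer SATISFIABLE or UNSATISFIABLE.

Set y1 = True and propagate.
Branch on y2: take y2 = True.
Branch on y3: take y3 = False.
For the remaining variables, y4 = True, y5 = False, y6 = True, y7 = False, y8 = True, y9 = True, y10 = True works.
So y1=T  y2=T  y3=F  y4=T  y5=F  y6=T  y7=F  y8=T  y9=T  y10=T is a satisfying assignment.

SATISFIABLE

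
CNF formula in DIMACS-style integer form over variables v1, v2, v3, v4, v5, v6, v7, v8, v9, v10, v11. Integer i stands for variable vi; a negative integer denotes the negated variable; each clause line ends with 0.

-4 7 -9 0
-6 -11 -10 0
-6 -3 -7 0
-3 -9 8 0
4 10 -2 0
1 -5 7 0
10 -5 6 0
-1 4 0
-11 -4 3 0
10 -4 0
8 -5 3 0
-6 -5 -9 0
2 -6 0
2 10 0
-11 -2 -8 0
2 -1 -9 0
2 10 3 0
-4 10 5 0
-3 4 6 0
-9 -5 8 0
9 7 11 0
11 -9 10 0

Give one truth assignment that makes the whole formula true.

v1=True  v2=True  v3=True  v4=True  v5=True  v6=False  v7=False  v8=False  v9=False  v10=True  v11=True

Set v1 = True and propagate.
  then v4 is forced to True.
  then v10 is forced to True.
For the remaining variables, v2 = True, v3 = True, v5 = True, v6 = False, v7 = False, v8 = False, v9 = False, v11 = True works.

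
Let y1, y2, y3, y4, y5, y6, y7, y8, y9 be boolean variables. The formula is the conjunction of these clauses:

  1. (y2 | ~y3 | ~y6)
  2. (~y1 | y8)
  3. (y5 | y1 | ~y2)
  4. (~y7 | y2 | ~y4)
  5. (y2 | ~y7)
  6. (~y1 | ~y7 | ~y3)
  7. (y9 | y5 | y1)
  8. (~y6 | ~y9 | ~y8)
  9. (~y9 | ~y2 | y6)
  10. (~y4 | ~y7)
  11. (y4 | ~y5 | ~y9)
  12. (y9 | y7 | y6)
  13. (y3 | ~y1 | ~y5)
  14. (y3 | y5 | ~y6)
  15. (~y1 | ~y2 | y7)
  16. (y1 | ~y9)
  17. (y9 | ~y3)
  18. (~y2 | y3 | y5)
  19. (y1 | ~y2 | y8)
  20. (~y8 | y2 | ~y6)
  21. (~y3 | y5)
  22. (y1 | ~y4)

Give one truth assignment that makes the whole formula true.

Set y1 = True and propagate.
  then y8 is forced to True.
For the remaining variables, y2 = False, y3 = True, y4 = True, y5 = True, y6 = False, y7 = False, y9 = True works.

y1 = 1, y2 = 0, y3 = 1, y4 = 1, y5 = 1, y6 = 0, y7 = 0, y8 = 1, y9 = 1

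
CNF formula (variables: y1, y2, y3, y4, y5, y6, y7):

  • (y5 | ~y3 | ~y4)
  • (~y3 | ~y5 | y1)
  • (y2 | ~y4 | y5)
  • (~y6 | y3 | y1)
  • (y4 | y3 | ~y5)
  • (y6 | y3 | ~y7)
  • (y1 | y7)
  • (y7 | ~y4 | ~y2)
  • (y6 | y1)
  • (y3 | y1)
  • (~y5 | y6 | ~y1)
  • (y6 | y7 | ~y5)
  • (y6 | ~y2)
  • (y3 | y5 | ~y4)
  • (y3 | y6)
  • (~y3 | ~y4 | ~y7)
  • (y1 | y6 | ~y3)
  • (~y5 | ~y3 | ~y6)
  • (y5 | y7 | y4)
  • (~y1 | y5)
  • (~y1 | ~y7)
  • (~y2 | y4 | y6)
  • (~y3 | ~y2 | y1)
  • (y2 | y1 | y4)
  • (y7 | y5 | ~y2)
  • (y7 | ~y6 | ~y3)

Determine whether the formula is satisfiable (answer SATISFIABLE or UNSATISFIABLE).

SATISFIABLE

Try y1 = True.
  then y5 is forced to True.
  then y6 is forced to True.
  then y3 is forced to False.
  then y4 is forced to True.
  then y7 is forced to False.
  then y2 is forced to False.
So y1 = T  y2 = F  y3 = F  y4 = T  y5 = T  y6 = T  y7 = F is a satisfying assignment.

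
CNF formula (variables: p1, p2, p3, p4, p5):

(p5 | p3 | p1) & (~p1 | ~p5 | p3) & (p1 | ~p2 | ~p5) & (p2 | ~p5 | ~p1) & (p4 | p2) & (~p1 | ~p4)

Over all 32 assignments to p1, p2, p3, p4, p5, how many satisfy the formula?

8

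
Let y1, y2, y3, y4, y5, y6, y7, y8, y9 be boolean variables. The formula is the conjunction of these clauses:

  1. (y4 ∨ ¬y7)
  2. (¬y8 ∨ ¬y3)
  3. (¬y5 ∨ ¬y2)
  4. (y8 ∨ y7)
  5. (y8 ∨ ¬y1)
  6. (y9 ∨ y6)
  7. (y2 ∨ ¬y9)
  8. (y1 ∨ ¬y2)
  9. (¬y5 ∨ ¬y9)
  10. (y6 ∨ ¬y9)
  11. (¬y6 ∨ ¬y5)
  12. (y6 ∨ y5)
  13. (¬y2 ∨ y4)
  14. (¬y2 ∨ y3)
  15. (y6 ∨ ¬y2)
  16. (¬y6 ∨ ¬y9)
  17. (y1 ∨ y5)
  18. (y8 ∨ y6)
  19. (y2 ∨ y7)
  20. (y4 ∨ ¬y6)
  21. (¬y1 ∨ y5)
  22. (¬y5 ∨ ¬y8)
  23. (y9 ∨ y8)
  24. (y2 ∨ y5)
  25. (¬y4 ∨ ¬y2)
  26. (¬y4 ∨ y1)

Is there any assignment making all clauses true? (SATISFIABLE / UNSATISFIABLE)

y2 = True:
  propagation gives y5=False, y1=True; an empty clause results — contradiction.
y2 = False:
  propagation gives y9=False, y6=True, y5=False; an empty clause results — contradiction.
Every branch closes, so no satisfying assignment exists.

UNSATISFIABLE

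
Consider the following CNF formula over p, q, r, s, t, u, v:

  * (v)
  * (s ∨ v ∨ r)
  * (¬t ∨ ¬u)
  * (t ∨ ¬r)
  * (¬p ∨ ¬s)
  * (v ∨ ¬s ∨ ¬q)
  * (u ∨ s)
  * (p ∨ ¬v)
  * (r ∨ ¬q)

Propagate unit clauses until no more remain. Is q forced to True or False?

False

(v) stands alone — v = True.
(¬v ∨ p): since v = True, the clause reduces to (p). p = True.
From (¬s ∨ ¬p) and p = True: s = False.
(u ∨ s): since s = False, the clause reduces to (u). u = True.
(¬u ∨ ¬t): since u = True, the clause reduces to (¬t). t = False.
From (t ∨ ¬r) and t = False: r = False.
From (¬q ∨ r) and r = False: q = False.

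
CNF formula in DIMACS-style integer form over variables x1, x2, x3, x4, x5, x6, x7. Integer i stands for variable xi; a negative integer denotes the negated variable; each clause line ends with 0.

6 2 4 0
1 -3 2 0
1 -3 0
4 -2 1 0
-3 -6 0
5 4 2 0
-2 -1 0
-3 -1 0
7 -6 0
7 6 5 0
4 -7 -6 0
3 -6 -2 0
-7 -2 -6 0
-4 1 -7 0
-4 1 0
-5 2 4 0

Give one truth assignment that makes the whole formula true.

x1=1  x2=0  x3=0  x4=1  x5=0  x6=1  x7=1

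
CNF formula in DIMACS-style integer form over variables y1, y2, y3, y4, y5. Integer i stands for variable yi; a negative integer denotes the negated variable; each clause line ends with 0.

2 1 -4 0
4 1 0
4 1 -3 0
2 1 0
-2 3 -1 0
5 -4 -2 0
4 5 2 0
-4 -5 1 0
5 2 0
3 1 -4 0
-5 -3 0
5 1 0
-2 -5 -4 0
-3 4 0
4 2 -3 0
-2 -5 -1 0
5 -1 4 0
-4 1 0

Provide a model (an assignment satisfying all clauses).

y1 = True  y2 = False  y3 = False  y4 = True  y5 = True

Check each clause:
  1. (y1 || y2 || !y4) — y1 is true.
  2. (y1 || y4) — y1 is true.
  3. (!y3 || y4 || y1) — y1 is true.
  4. (y1 || y2) — y1 is true.
  5. (y3 || !y2 || !y1) — !y2 is true.
  6. (!y2 || !y4 || y5) — y5 is true.
  7. (y4 || y2 || y5) — y4 is true.
  8. (!y4 || !y5 || y1) — y1 is true.
  9. (y5 || y2) — y5 is true.
  10. (y3 || !y4 || y1) — y1 is true.
  11. (!y3 || !y5) — !y3 is true.
  12. (y5 || y1) — y1 is true.
  13. (!y4 || !y5 || !y2) — !y2 is true.
  14. (y4 || !y3) — y4 is true.
  15. (!y3 || y4 || y2) — y4 is true.
  16. (!y5 || !y1 || !y2) — !y2 is true.
  17. (y4 || y5 || !y1) — y4 is true.
  18. (y1 || !y4) — y1 is true.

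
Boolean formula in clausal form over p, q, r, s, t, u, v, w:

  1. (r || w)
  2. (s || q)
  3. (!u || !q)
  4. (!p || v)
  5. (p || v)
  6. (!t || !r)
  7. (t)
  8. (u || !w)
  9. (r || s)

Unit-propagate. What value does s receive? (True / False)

True

Unit clause (t) sets t = True.
(!r || !t): since t = True, the clause reduces to (!r). r = False.
In (w || r), r is now false; w must hold, so w = True.
(u || !w) with w = True leaves only u, so u = True.
From (!q || !u) and u = True: q = False.
(q || s) with q = False leaves only s, so s = True.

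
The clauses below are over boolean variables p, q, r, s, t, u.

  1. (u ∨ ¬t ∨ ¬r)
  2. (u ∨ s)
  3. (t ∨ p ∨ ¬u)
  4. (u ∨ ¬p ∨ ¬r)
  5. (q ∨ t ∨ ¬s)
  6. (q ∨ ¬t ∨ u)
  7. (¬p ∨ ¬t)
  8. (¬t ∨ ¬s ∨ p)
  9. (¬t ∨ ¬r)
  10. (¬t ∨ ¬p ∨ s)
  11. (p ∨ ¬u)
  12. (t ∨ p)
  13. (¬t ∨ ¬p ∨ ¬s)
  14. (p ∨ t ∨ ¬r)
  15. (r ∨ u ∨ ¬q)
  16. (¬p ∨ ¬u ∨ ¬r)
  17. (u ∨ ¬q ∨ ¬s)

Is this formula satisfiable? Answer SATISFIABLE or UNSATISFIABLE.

Set p = True and propagate.
  then t is forced to False.
Branch on q: take q = True.
For the remaining variables, r = False, s = False, u = True works.
So p = True, q = True, r = False, s = False, t = False, u = True is a satisfying assignment.

SATISFIABLE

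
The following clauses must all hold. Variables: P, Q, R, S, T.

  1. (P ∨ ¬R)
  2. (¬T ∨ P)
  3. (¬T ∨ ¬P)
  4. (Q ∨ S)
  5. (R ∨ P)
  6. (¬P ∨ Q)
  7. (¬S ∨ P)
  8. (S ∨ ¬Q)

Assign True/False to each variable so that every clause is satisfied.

P = 1  Q = 1  R = 1  S = 1  T = 0

T occurs only negated in the remaining clauses — set T = False.
Set P = True and propagate.
  then Q is forced to True.
  then S is forced to True.
R is now unconstrained; take R = True.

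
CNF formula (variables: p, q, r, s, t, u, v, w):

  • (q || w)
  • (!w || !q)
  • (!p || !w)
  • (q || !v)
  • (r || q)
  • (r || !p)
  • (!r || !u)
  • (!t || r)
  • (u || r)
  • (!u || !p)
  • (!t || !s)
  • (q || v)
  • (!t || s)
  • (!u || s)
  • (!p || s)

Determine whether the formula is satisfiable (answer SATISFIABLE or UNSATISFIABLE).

p occurs only negated in the remaining clauses — set p = False.
t occurs only negated in the remaining clauses — set t = False.
Set q = True and propagate.
  then w is forced to False.
Set r = True and propagate.
  then u is forced to False.
s, v are now unconstrained; take s = True, v = False.
So p=F  q=T  r=T  s=T  t=F  u=F  v=F  w=F is a satisfying assignment.

SATISFIABLE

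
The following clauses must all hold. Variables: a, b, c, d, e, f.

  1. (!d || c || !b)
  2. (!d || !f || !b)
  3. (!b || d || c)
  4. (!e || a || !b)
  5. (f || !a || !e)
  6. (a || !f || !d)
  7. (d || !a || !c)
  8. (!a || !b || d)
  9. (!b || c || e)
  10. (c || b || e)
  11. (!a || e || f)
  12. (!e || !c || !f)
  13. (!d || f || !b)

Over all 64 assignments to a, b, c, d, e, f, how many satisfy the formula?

13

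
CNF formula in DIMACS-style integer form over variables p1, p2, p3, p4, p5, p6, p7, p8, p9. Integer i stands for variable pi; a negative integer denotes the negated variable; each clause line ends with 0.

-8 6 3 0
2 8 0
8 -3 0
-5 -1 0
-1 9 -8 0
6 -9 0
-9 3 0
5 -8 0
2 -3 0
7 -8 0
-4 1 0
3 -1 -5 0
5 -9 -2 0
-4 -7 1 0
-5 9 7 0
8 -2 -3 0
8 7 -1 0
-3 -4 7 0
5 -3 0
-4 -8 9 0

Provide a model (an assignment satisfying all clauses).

p1=F, p2=T, p3=F, p4=F, p5=F, p6=T, p7=T, p8=F, p9=F

Check each clause:
  1. (p6 || p3 || !p8) — !p8 is true.
  2. (p8 || p2) — p2 is true.
  3. (p8 || !p3) — !p3 is true.
  4. (!p5 || !p1) — !p5 is true.
  5. (!p8 || p9 || !p1) — !p8 is true.
  6. (!p9 || p6) — p6 is true.
  7. (!p9 || p3) — !p9 is true.
  8. (p5 || !p8) — !p8 is true.
  9. (p2 || !p3) — p2 is true.
  10. (p7 || !p8) — !p8 is true.
  11. (!p4 || p1) — !p4 is true.
  12. (!p5 || p3 || !p1) — !p1 is true.
  13. (!p2 || p5 || !p9) — !p9 is true.
  14. (!p7 || p1 || !p4) — !p4 is true.
  15. (p9 || p7 || !p5) — !p5 is true.
  16. (!p3 || p8 || !p2) — !p3 is true.
  17. (p8 || p7 || !p1) — !p1 is true.
  18. (!p3 || p7 || !p4) — !p4 is true.
  19. (p5 || !p3) — !p3 is true.
  20. (!p4 || p9 || !p8) — !p8 is true.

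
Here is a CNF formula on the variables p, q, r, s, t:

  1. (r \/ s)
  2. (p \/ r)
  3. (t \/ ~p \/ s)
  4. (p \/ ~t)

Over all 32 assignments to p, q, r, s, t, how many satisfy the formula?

14

Split on p, then r.
  p=T, r=T: q free; 3 ways for (s,t) × 2^1 = 6.
  p=T, r=F: remaining (q,s,t) ∈ {(F,T,F); (F,T,T); (T,T,F); (T,T,T)} — 4.
  p=F, r=T: remaining (q,s,t) ∈ {(F,F,F); (F,T,F); (T,F,F); (T,T,F)} — 4.
  p=F, r=F: a clause becomes empty — 0.
Total: 6 + 4 + 4 + 0 = 14.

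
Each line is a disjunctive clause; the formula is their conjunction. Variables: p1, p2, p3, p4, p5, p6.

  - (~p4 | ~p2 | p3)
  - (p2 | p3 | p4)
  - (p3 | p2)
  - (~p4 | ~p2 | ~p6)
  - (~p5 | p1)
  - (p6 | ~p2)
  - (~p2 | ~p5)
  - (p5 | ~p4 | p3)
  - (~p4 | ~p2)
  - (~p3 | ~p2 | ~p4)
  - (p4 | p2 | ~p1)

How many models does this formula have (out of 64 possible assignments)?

Split on p2, then p4.
  p2=T, p4=T: a clause becomes empty — 0.
  p2=T, p4=F: remaining (p1,p3,p5,p6) ∈ {(F,F,F,T); (F,T,F,T); (T,F,F,T); (T,T,F,T)} — 4.
  p2=F, p4=T: p6 free; 3 ways for (p1,p3,p5) × 2^1 = 6.
  p2=F, p4=F: remaining (p1,p3,p5,p6) ∈ {(F,T,F,F); (F,T,F,T)} — 2.
Total: 0 + 4 + 6 + 2 = 12.

12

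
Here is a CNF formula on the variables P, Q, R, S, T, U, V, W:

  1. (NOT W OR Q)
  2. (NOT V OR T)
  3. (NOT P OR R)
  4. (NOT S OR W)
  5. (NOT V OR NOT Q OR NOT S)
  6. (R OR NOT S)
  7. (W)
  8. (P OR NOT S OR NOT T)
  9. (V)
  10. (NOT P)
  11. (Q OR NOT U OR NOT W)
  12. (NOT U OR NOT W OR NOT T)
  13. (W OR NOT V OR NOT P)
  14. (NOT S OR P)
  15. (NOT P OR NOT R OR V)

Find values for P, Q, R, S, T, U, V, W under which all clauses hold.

(W) is a unit clause, so W = True.
Unit propagation: (Q) forces Q = True.
The clause (V) is unit: V must be True.
Unit propagation: (T) forces T = True.
Unit propagation: (NOT S) forces S = False.
The clause (NOT P) is unit: P must be False.
(NOT U) is a unit clause, so U = False.
R is now unconstrained; take R = False.

P=F  Q=T  R=F  S=F  T=T  U=F  V=T  W=T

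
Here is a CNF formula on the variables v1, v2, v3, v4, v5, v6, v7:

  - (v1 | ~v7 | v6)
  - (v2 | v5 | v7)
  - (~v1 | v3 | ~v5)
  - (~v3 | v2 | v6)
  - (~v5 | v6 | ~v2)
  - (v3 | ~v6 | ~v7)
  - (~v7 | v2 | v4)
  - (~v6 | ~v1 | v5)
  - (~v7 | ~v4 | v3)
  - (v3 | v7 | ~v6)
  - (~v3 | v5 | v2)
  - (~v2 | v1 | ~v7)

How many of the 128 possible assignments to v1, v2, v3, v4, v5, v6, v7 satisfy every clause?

Split on v7, then v2.
  v7=T, v2=T: 5 of the 32 assignments to (v1,v3,v4,v5,v6) work.
  v7=T, v2=F: remaining (v1,v3,v4,v5,v6) ∈ {(F,T,T,T,T); (T,T,T,T,T)} — 2.
  v7=F, v2=T: v4 free; 7 ways for (v1,v3,v5,v6) × 2^1 = 14.
  v7=F, v2=F: v4 free; 3 ways for (v1,v3,v5,v6) × 2^1 = 6.
Total: 5 + 2 + 14 + 6 = 27.

27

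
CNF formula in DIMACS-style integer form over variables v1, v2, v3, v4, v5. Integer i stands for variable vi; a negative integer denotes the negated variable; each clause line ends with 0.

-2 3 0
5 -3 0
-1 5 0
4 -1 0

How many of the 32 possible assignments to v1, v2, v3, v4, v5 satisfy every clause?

Split on v1, then v3.
  v1=1, v3=1: remaining (v2,v4,v5) ∈ {(0,1,1); (1,1,1)} — 2.
  v1=1, v3=0: remaining (v2,v4,v5) ∈ {(0,1,1)} — 1.
  v1=0, v3=1: remaining (v2,v4,v5) ∈ {(0,0,1); (0,1,1); (1,0,1); (1,1,1)} — 4.
  v1=0, v3=0: remaining (v2,v4,v5) ∈ {(0,0,0); (0,0,1); (0,1,0); (0,1,1)} — 4.
Total: 2 + 1 + 4 + 4 = 11.

11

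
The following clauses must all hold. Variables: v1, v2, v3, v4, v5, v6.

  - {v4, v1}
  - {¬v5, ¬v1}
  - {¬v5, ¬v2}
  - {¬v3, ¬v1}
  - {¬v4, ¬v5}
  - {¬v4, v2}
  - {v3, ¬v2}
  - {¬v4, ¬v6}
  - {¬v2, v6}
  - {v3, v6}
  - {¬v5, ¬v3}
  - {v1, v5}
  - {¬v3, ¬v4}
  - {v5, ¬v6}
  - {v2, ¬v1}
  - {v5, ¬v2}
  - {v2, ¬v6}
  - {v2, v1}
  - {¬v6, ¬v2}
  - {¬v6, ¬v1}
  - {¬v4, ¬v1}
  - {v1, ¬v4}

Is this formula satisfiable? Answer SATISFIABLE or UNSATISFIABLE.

UNSATISFIABLE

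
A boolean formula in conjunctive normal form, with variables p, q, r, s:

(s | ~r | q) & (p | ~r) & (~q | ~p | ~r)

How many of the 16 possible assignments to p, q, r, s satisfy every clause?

9

Case analysis on r and p:
  r=T, p=T: remaining (q,s) ∈ {(F,T)} — 1.
  r=T, p=F: a clause becomes empty — 0.
  r=F, p=T: remaining (q,s) ∈ {(F,F); (F,T); (T,F); (T,T)} — 4.
  r=F, p=F: remaining (q,s) ∈ {(F,F); (F,T); (T,F); (T,T)} — 4.
Total: 1 + 0 + 4 + 4 = 9.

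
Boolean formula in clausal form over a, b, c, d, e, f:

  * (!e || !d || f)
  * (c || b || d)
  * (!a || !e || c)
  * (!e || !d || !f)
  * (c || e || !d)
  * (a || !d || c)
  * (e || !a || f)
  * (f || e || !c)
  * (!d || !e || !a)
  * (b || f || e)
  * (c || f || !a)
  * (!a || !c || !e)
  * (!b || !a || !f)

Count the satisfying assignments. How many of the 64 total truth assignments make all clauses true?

14

Split on e, then a.
  e=T, a=T: a clause becomes empty — 0.
  e=T, a=F: f free; 3 ways for (b,c,d) × 2^1 = 6.
  e=F, a=T: remaining (b,c,d,f) ∈ {(F,T,F,T); (F,T,T,T)} — 2.
  e=F, a=F: 6 of the 16 assignments to (b,c,d,f) work.
Total: 0 + 6 + 2 + 6 = 14.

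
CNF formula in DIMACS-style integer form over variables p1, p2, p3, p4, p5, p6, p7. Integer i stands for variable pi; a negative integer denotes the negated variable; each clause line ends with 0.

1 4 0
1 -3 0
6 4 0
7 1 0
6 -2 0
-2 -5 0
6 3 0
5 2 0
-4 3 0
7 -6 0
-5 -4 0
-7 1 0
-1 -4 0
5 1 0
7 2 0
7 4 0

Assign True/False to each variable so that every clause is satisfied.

p1=True, p2=True, p3=False, p4=False, p5=False, p6=True, p7=True

Branch on p1: take p1 = True.
  then p4 is forced to False.
  then p6 is forced to True.
  then p7 is forced to True.
Set p2 = True and propagate.
  then p5 is forced to False.
p3 is now unconstrained; take p3 = False.
Every clause has at least one true literal under this assignment.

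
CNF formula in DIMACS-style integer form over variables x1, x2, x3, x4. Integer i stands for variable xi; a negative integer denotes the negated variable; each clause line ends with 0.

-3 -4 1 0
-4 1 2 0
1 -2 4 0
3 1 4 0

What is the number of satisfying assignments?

Case analysis on x1 and x4:
  x1=T, x4=T: remaining (x2,x3) ∈ {(F,F); (F,T); (T,F); (T,T)} — 4.
  x1=T, x4=F: remaining (x2,x3) ∈ {(F,F); (F,T); (T,F); (T,T)} — 4.
  x1=F, x4=T: remaining (x2,x3) ∈ {(T,F)} — 1.
  x1=F, x4=F: remaining (x2,x3) ∈ {(F,T)} — 1.
Total: 4 + 4 + 1 + 1 = 10.

10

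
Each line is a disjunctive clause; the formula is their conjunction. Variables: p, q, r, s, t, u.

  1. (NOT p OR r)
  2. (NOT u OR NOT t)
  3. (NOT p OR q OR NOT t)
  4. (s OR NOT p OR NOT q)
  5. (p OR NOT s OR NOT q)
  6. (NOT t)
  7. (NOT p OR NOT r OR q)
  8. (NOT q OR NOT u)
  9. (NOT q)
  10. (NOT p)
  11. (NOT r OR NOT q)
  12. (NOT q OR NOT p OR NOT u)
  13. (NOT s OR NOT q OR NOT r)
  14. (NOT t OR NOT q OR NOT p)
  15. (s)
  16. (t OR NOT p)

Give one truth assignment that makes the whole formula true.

p=False, q=False, r=False, s=True, t=False, u=False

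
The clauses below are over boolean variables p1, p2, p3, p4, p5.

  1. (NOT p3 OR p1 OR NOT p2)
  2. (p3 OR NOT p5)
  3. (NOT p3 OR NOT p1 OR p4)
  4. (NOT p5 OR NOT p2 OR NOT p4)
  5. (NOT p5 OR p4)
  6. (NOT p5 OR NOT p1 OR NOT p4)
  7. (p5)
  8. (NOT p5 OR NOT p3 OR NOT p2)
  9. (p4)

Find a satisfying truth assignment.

p1=False, p2=False, p3=True, p4=True, p5=True

Unit propagation: (p5) forces p5 = True.
The clause (p3) is unit: p3 must be True.
(p4) is a unit clause, so p4 = True.
The clause (NOT p2) is unit: p2 must be False.
Unit propagation: (NOT p1) forces p1 = False.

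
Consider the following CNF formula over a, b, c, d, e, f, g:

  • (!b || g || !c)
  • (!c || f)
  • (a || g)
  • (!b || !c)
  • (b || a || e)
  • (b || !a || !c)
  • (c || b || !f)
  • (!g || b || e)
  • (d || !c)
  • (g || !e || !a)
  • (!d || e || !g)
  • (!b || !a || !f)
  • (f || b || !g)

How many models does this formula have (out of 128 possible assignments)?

14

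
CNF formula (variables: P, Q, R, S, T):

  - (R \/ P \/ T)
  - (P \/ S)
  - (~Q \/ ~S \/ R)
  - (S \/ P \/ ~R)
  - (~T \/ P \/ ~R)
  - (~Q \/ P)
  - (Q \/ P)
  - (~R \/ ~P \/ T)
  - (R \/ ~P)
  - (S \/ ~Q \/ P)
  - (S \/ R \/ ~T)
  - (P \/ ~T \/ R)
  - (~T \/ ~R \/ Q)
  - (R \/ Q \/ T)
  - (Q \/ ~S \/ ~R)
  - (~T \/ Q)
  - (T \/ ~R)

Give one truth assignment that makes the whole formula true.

P=True  Q=True  R=True  S=True  T=True

Check each clause:
  1. (R \/ T \/ P) — P is true.
  2. (P \/ S) — P is true.
  3. (~Q \/ ~S \/ R) — R is true.
  4. (P \/ S \/ ~R) — P is true.
  5. (P \/ ~T \/ ~R) — P is true.
  6. (~Q \/ P) — P is true.
  7. (P \/ Q) — P is true.
  8. (~P \/ ~R \/ T) — T is true.
  9. (R \/ ~P) — R is true.
  10. (~Q \/ P \/ S) — P is true.
  11. (S \/ R \/ ~T) — R is true.
  12. (R \/ ~T \/ P) — P is true.
  13. (~T \/ Q \/ ~R) — Q is true.
  14. (Q \/ T \/ R) — Q is true.
  15. (Q \/ ~R \/ ~S) — Q is true.
  16. (Q \/ ~T) — Q is true.
  17. (~R \/ T) — T is true.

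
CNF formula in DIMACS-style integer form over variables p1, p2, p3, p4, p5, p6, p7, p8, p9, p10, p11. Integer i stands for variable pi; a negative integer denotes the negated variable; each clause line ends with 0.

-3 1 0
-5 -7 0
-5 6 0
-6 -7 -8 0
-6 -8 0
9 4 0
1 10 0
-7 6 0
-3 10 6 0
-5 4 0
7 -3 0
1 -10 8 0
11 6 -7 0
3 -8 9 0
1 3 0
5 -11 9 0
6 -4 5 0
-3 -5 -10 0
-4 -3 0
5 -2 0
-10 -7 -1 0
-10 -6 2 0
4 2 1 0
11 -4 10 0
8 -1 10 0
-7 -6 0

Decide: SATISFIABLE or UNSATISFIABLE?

SATISFIABLE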